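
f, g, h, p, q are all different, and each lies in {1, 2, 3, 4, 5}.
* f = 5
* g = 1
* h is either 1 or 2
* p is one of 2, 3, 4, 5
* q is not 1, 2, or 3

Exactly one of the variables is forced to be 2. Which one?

h

f has just one choice, so f = 5. Strike 5 from p, q.
g's domain is down to {1}, so g = 1. So h can't be 1.
So 2 goes to h.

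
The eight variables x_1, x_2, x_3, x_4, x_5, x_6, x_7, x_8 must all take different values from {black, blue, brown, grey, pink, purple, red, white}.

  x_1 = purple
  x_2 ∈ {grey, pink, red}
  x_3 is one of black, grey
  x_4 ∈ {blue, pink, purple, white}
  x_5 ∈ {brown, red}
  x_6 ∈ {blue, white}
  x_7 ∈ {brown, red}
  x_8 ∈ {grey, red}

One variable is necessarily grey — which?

x_1 has just one choice, so x_1 = purple. Remove purple from x_4.
The 7 still-open variables draw from only 7 values {black, blue, brown, grey, pink, red, white}, so each is used; only x_3 can be black, hence x_3 = black.
The 2 variables x_5 and x_7 are confined to {brown, red}, which locks those values in; drop them from x_2, x_8.
So grey goes to x_8.

x_8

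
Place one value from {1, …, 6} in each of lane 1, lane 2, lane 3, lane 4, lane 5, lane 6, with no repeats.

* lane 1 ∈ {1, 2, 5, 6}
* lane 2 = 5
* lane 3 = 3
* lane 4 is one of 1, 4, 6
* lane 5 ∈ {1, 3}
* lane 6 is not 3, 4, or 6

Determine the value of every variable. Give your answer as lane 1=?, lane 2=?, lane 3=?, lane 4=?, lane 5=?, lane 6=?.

lane 1=6, lane 2=5, lane 3=3, lane 4=4, lane 5=1, lane 6=2

lane 2 has just one choice, so lane 2 = 5. Eliminate 5 elsewhere: lane 1, lane 6.
lane 3 must be 3 (only option left). Strike 3 from lane 5.
lane 5 must be 1 (only option left). So lane 1, lane 4, lane 6 can't be 1.
lane 6 has just one choice, so lane 6 = 2. Eliminate 2 elsewhere: lane 1.
lane 1 must be 6 (only option left). So lane 4 can't be 6.
lane 4's domain is down to {4}, so lane 4 = 4.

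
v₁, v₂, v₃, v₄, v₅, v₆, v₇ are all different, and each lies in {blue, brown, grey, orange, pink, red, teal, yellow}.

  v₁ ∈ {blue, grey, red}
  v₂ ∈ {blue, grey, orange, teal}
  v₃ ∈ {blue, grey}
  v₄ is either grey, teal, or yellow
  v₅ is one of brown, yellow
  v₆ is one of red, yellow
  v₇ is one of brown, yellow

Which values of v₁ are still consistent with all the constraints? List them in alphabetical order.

blue, grey

The 7 variables together cover exactly {blue, brown, grey, orange, red, teal, yellow} — 7 values for 7 variables — and orange appears only in v₂'s list, so v₂ = orange.
The 6 still-open variables draw from only 6 values {blue, brown, grey, red, teal, yellow}, so each is used; only v₄ can be teal, hence v₄ = teal.
The 2 variables v₅ and v₇ are confined to {brown, yellow}, which locks those values in; drop them from v₆.
v₆ must be red (only option left). Strike red from v₁.
No further eliminations apply; v₁ can still be any of blue, grey.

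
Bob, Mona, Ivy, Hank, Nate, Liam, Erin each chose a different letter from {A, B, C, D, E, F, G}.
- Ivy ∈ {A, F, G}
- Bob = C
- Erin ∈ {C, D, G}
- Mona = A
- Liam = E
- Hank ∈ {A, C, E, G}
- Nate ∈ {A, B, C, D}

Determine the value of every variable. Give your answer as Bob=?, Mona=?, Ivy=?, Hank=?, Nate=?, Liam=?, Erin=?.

Bob=C, Mona=A, Ivy=F, Hank=G, Nate=B, Liam=E, Erin=D

Bob must be C (only option left). Strike C from Hank, Nate, Erin.
Mona's domain is down to {A}, so Mona = A. So Ivy, Hank, Nate can't be A.
Liam has just one choice, so Liam = E. Eliminate E elsewhere: Hank.
Hank has just one choice, so Hank = G. So Ivy, Erin can't be G.
Erin's domain is down to {D}, so Erin = D. Remove D from Nate.
Ivy's domain is down to {F}, so Ivy = F.
Nate's domain is down to {B}, so Nate = B.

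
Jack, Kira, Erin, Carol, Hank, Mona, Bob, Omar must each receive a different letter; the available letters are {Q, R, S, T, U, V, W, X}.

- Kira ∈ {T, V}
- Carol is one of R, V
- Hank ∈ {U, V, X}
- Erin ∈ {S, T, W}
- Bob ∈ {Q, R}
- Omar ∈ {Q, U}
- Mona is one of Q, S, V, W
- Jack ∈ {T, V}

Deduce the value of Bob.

The 8 variables draw from only 8 values {Q, R, S, T, U, V, W, X}, so each is used; only Hank can be X, hence Hank = X.
Among the 7 still-open variables, U fits only Omar (and all 7 values in {Q, R, S, T, U, V, W} must be used), so Omar = U.
The 2 variables Jack and Kira are confined to {T, V}, which locks those values in; drop them from Erin, Carol, Mona.
Carol's domain is down to {R}, so Carol = R. Remove R from Bob.
So Bob = Q.

Q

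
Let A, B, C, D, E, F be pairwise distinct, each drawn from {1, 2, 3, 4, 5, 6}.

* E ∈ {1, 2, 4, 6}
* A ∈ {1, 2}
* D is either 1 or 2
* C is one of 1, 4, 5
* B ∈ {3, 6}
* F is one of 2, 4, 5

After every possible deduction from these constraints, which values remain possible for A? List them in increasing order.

1, 2

The 6 variables together cover exactly {1, 2, 3, 4, 5, 6} — 6 values for 6 variables — and 3 appears only in B's list, so B = 3.
Among the 5 still-open variables, 6 fits only E (and all 5 values in {1, 2, 4, 5, 6} must be used), so E = 6.
A and D share exactly the 2 values {1, 2}; by pigeonhole those values go to them, so strike 1, 2 from C, F.
No further eliminations apply; A can still be any of 1, 2.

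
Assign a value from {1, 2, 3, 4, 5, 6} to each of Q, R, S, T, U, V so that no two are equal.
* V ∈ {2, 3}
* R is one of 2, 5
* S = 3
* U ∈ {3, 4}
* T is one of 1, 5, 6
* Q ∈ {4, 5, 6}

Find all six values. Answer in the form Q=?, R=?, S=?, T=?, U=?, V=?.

S must be 3 (only option left). Strike 3 from U, V.
That leaves U = 4. So Q can't be 4.
V must be 2 (only option left). Remove 2 from R.
That leaves R = 5. Remove 5 from Q, T.
Q must be 6 (only option left). Strike 6 from T.
That leaves T = 1.

Q=6, R=5, S=3, T=1, U=4, V=2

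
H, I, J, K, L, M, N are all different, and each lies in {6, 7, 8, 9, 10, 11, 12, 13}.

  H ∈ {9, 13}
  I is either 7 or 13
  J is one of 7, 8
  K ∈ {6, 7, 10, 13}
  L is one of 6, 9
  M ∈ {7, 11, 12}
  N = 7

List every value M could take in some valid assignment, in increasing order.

11, 12

N's domain is down to {7}, so N = 7. So I, J, K, M can't be 7.
That leaves I = 13. So H, K can't be 13.
J must be 8 (only option left).
H must be 9 (only option left). Remove 9 from L.
L's domain is down to {6}, so L = 6. Strike 6 from K.
K must be 10 (only option left).
No further eliminations apply; M can still be any of 11, 12.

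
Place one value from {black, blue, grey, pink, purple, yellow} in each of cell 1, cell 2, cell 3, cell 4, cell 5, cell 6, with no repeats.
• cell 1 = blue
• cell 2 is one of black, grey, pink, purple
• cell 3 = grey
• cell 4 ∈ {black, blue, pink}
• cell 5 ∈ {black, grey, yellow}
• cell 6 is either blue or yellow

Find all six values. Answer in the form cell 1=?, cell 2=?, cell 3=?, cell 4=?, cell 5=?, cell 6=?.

cell 1=blue, cell 2=purple, cell 3=grey, cell 4=pink, cell 5=black, cell 6=yellow

cell 1 must be blue (only option left). So cell 4, cell 6 can't be blue.
cell 3's domain is down to {grey}, so cell 3 = grey. Strike grey from cell 2, cell 5.
That leaves cell 6 = yellow. Strike yellow from cell 5.
That leaves cell 5 = black. Eliminate black elsewhere: cell 2, cell 4.
cell 4's domain is down to {pink}, so cell 4 = pink. Strike pink from cell 2.
cell 2's domain is down to {purple}, so cell 2 = purple.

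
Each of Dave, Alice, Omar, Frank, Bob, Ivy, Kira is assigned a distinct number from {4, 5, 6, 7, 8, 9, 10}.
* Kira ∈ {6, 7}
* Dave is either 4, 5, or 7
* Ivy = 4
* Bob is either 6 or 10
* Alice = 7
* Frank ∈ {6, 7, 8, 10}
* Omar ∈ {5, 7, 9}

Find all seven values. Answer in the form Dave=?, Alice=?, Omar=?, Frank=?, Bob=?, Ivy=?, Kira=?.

Dave=5, Alice=7, Omar=9, Frank=8, Bob=10, Ivy=4, Kira=6

Alice has just one choice, so Alice = 7. Eliminate 7 elsewhere: Dave, Omar, Frank, Kira.
Ivy's domain is down to {4}, so Ivy = 4. Remove 4 from Dave.
Kira must be 6 (only option left). Eliminate 6 elsewhere: Frank, Bob.
That leaves Dave = 5. Eliminate 5 elsewhere: Omar.
Omar must be 9 (only option left).
Bob has just one choice, so Bob = 10. Remove 10 from Frank.
Frank has just one choice, so Frank = 8.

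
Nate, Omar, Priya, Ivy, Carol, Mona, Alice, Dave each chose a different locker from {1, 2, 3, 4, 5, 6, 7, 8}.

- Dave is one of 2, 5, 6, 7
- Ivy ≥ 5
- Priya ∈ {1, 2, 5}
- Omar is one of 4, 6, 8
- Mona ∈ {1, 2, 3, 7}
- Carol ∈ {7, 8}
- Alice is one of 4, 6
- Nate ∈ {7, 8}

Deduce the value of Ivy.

The 8 variables together cover exactly {1, 2, 3, 4, 5, 6, 7, 8} — 8 values for 8 variables — and 3 appears only in Mona's list, so Mona = 3.
The 7 still-open variables draw from only 7 values {1, 2, 4, 5, 6, 7, 8}, so each is used; only Priya can be 1, hence Priya = 1.
Among the 6 still-open variables, 2 fits only Dave (and all 6 values in {2, 4, 5, 6, 7, 8} must be used), so Dave = 2.
Among the 5 still-open variables, 5 fits only Ivy (and all 5 values in {4, 5, 6, 7, 8} must be used), so Ivy = 5.

5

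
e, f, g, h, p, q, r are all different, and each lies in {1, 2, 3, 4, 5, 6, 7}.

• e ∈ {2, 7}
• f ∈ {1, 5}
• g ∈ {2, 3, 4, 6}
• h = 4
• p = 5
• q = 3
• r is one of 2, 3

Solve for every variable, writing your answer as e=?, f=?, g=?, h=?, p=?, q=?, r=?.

h must be 4 (only option left). Strike 4 from g.
p must be 5 (only option left). Strike 5 from f.
q must be 3 (only option left). So g, r can't be 3.
r has just one choice, so r = 2. So e, g can't be 2.
e's domain is down to {7}, so e = 7.
That leaves f = 1.
g's domain is down to {6}, so g = 6.

e=7, f=1, g=6, h=4, p=5, q=3, r=2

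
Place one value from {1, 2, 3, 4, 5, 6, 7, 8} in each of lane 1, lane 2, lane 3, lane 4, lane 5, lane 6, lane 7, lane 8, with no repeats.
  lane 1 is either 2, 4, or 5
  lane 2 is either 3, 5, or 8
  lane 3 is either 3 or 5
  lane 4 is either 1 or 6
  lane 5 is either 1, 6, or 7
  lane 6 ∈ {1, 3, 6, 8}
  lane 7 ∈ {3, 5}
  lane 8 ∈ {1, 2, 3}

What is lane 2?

8

The 8 variables draw from only 8 values {1, 2, 3, 4, 5, 6, 7, 8}, so each is used; only lane 1 can be 4, hence lane 1 = 4.
Among the 7 still-open variables, 2 fits only lane 8 (and all 7 values in {1, 2, 3, 5, 6, 7, 8} must be used), so lane 8 = 2.
The 6 still-open variables together cover exactly {1, 3, 5, 6, 7, 8} — 6 values for 6 variables — and 7 appears only in lane 5's list, so lane 5 = 7.
The 2 variables lane 3 and lane 7 are confined to {3, 5}, which locks those values in; drop them from lane 2, lane 6.
So lane 2 = 8.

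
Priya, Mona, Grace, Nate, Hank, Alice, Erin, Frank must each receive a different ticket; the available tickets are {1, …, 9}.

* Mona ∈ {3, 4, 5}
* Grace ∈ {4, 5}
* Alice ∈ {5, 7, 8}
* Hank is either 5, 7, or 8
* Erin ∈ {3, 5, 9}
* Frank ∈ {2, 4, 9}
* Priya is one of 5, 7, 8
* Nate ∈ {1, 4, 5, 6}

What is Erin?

9

The 3 variables Priya, Hank, Alice are confined to {5, 7, 8}, which locks those values in; drop them from Mona, Grace, Nate, Erin.
That leaves Grace = 4. Remove 4 from Mona, Nate, Frank.
Mona's domain is down to {3}, so Mona = 3. Strike 3 from Erin.
So Erin = 9.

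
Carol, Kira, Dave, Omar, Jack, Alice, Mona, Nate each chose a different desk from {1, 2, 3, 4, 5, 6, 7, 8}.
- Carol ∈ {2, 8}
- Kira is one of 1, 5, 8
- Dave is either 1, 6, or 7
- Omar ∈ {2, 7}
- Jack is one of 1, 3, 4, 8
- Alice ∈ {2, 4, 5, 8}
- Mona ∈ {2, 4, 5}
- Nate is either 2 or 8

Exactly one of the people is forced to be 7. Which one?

The 8 variables together cover exactly {1, 2, 3, 4, 5, 6, 7, 8} — 8 values for 8 variables — and 3 appears only in Jack's list, so Jack = 3.
The 7 still-open variables draw from only 7 values {1, 2, 4, 5, 6, 7, 8}, so each is used; only Dave can be 6, hence Dave = 6.
The 6 still-open variables draw from only 6 values {1, 2, 4, 5, 7, 8}, so each is used; only Kira can be 1, hence Kira = 1.
Among the 5 still-open variables, 7 fits only Omar (and all 5 values in {2, 4, 5, 7, 8} must be used), so Omar = 7.

Omar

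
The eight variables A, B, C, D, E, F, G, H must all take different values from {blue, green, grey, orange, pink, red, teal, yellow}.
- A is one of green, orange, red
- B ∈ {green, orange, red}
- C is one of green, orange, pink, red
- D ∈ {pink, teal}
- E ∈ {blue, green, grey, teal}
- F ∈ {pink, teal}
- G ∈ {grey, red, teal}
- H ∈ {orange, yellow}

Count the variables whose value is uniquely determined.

The 8 variables together cover exactly {blue, green, grey, orange, pink, red, teal, yellow} — 8 values for 8 variables — and blue appears only in E's list, so E = blue.
The 7 still-open variables draw from only 7 values {green, grey, orange, pink, red, teal, yellow}, so each is used; only G can be grey, hence G = grey.
The 6 still-open variables together cover exactly {green, orange, pink, red, teal, yellow} — 6 values for 6 variables — and yellow appears only in H's list, so H = yellow.
D and F between them cover only {pink, teal} — a naked pair. Remove those values from C.
Determined: E=blue, G=grey, H=yellow. The other variables each still have more than one consistent value. That makes 3.

3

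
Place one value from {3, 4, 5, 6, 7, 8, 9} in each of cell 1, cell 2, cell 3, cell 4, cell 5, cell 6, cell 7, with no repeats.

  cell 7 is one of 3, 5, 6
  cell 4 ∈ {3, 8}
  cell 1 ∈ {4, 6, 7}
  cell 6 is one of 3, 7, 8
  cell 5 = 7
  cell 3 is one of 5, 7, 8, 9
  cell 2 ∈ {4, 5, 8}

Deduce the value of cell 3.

cell 5 has just one choice, so cell 5 = 7. Remove 7 from cell 1, cell 3, cell 6.
The 6 still-open variables together cover exactly {3, 4, 5, 6, 8, 9} — 6 values for 6 variables — and 9 appears only in cell 3's list, so cell 3 = 9.

9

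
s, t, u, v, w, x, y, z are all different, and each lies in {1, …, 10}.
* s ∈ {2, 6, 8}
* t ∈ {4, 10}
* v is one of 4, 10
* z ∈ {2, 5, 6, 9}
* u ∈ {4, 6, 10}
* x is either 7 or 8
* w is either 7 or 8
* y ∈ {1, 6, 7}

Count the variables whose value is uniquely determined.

t and v between them cover only {4, 10} — a naked pair. Remove those values from u.
u must be 6 (only option left). So s, y, z can't be 6.
The 2 variables w and x are confined to {7, 8}, which locks those values in; drop them from s, y.
That leaves s = 2. Strike 2 from z.
y's domain is down to {1}, so y = 1.
Determined: s=2, u=6, y=1. The other variables each still have more than one consistent value. That makes 3.

3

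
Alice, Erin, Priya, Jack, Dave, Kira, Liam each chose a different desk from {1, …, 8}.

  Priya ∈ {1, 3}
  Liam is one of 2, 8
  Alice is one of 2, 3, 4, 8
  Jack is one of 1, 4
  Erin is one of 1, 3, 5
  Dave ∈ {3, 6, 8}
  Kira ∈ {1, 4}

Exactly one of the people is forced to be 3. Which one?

Priya

The 7 variables draw from only 7 values {1, 2, 3, 4, 5, 6, 8}, so each is used; only Erin can be 5, hence Erin = 5.
The 6 still-open variables draw from only 6 values {1, 2, 3, 4, 6, 8}, so each is used; only Dave can be 6, hence Dave = 6.
Jack and Kira share exactly the 2 values {1, 4}; by pigeonhole those values go to them, so strike 1, 4 from Alice, Priya.
So 3 goes to Priya.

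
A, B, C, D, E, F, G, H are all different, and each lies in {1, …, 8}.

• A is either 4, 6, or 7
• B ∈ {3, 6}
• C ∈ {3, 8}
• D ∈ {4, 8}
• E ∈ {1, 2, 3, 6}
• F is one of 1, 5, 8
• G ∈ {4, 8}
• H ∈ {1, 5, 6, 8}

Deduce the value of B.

6

Among the 8 variables, 2 fits only E (and all 8 values in {1, 2, 3, 4, 5, 6, 7, 8} must be used), so E = 2.
The 7 still-open variables together cover exactly {1, 3, 4, 5, 6, 7, 8} — 7 values for 7 variables — and 7 appears only in A's list, so A = 7.
D and G between them cover only {4, 8} — a naked pair. Remove those values from C, F, H.
C has just one choice, so C = 3. Strike 3 from B.
So B = 6.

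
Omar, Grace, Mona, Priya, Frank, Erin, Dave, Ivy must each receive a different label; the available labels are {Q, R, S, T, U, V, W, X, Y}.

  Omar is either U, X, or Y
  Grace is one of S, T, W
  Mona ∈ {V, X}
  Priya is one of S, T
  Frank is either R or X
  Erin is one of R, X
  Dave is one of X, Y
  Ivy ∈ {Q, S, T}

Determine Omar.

Frank and Erin share exactly the 2 values {R, X}; by pigeonhole those values go to them, so strike R, X from Omar, Mona, Dave.
Mona's domain is down to {V}, so Mona = V.
Dave has just one choice, so Dave = Y. Eliminate Y elsewhere: Omar.
So Omar = U.

U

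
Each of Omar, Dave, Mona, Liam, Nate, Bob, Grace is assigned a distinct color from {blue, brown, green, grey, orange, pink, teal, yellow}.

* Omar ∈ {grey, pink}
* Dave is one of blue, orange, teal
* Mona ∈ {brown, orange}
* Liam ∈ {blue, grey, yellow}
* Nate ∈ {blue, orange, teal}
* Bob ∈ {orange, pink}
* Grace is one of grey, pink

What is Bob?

orange

The 7 variables together cover exactly {blue, brown, grey, orange, pink, teal, yellow} — 7 values for 7 variables — and brown appears only in Mona's list, so Mona = brown.
The 6 still-open variables together cover exactly {blue, grey, orange, pink, teal, yellow} — 6 values for 6 variables — and yellow appears only in Liam's list, so Liam = yellow.
Omar and Grace between them cover only {grey, pink} — a naked pair. Remove those values from Bob.
So Bob = orange.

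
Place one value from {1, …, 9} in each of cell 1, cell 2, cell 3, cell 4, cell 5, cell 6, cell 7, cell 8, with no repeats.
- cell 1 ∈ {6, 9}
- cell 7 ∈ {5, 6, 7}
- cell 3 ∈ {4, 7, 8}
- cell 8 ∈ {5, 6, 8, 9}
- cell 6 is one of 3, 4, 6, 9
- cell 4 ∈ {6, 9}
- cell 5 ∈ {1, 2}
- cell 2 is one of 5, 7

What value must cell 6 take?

3

cell 1 and cell 4 between them cover only {6, 9} — a naked pair. Remove those values from cell 6, cell 7, cell 8.
The 2 variables cell 2 and cell 7 are confined to {5, 7}, which locks those values in; drop them from cell 3, cell 8.
cell 8 has just one choice, so cell 8 = 8. Eliminate 8 elsewhere: cell 3.
cell 3 must be 4 (only option left). Remove 4 from cell 6.
So cell 6 = 3.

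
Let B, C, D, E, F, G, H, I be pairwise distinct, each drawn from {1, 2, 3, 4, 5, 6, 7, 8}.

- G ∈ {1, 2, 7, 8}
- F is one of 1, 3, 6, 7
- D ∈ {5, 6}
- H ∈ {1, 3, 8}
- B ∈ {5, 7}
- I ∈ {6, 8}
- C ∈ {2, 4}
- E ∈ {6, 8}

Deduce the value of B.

The 8 variables draw from only 8 values {1, 2, 3, 4, 5, 6, 7, 8}, so each is used; only C can be 4, hence C = 4.
Among the 7 still-open variables, 2 fits only G (and all 7 values in {1, 2, 3, 5, 6, 7, 8} must be used), so G = 2.
E and I between them cover only {6, 8} — a naked pair. Remove those values from D, F, H.
D's domain is down to {5}, so D = 5. So B can't be 5.
So B = 7.

7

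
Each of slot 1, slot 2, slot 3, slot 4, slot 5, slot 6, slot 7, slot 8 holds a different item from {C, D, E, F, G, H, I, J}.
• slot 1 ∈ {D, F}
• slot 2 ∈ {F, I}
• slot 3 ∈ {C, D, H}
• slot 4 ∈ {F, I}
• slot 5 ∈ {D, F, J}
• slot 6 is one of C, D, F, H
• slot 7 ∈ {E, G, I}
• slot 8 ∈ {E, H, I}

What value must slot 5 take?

The 8 variables draw from only 8 values {C, D, E, F, G, H, I, J}, so each is used; only slot 7 can be G, hence slot 7 = G.
The 7 still-open variables together cover exactly {C, D, E, F, H, I, J} — 7 values for 7 variables — and E appears only in slot 8's list, so slot 8 = E.
The 6 still-open variables draw from only 6 values {C, D, F, H, I, J}, so each is used; only slot 5 can be J, hence slot 5 = J.

J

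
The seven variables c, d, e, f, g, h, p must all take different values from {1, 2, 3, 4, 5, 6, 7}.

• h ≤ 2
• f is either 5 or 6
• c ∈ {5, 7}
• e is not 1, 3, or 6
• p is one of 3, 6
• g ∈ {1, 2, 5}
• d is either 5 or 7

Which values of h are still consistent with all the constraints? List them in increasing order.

The 7 variables draw from only 7 values {1, 2, 3, 4, 5, 6, 7}, so each is used; only p can be 3, hence p = 3.
The 6 still-open variables together cover exactly {1, 2, 4, 5, 6, 7} — 6 values for 6 variables — and 4 appears only in e's list, so e = 4.
Among the 5 still-open variables, 6 fits only f (and all 5 values in {1, 2, 5, 6, 7} must be used), so f = 6.
c and d between them cover only {5, 7} — a naked pair. Remove those values from g.
No further eliminations apply; h can still be any of 1, 2.

1, 2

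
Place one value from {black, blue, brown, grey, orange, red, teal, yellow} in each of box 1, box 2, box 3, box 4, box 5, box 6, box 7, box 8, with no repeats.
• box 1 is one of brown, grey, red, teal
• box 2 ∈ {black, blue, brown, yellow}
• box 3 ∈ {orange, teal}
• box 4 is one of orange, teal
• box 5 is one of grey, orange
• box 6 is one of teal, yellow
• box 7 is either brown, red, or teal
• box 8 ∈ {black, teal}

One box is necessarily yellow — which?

Among the 8 variables, blue fits only box 2 (and all 8 values in {black, blue, brown, grey, orange, red, teal, yellow} must be used), so box 2 = blue.
Among the 7 still-open variables, black fits only box 8 (and all 7 values in {black, brown, grey, orange, red, teal, yellow} must be used), so box 8 = black.
The 6 still-open variables together cover exactly {brown, grey, orange, red, teal, yellow} — 6 values for 6 variables — and yellow appears only in box 6's list, so box 6 = yellow.

box 6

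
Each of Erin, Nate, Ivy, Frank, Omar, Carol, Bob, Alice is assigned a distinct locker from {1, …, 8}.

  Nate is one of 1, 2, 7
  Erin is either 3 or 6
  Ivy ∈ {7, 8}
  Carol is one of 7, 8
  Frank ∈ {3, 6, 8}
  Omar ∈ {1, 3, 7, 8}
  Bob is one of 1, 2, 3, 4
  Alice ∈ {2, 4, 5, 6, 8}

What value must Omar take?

1

Among the 8 variables, 5 fits only Alice (and all 8 values in {1, 2, 3, 4, 5, 6, 7, 8} must be used), so Alice = 5.
Among the 7 still-open variables, 4 fits only Bob (and all 7 values in {1, 2, 3, 4, 6, 7, 8} must be used), so Bob = 4.
Among the 6 still-open variables, 2 fits only Nate (and all 6 values in {1, 2, 3, 6, 7, 8} must be used), so Nate = 2.
The 5 still-open variables draw from only 5 values {1, 3, 6, 7, 8}, so each is used; only Omar can be 1, hence Omar = 1.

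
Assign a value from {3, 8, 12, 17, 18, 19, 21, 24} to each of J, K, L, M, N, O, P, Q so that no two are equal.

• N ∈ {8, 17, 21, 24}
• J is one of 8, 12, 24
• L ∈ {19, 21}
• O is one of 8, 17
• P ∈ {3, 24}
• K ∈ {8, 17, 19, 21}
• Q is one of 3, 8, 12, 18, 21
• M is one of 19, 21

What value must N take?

The 8 variables draw from only 8 values {3, 8, 12, 17, 18, 19, 21, 24}, so each is used; only Q can be 18, hence Q = 18.
Among the 7 still-open variables, 3 fits only P (and all 7 values in {3, 8, 12, 17, 19, 21, 24} must be used), so P = 3.
The 6 still-open variables draw from only 6 values {8, 12, 17, 19, 21, 24}, so each is used; only J can be 12, hence J = 12.
Among the 5 still-open variables, 24 fits only N (and all 5 values in {8, 17, 19, 21, 24} must be used), so N = 24.

24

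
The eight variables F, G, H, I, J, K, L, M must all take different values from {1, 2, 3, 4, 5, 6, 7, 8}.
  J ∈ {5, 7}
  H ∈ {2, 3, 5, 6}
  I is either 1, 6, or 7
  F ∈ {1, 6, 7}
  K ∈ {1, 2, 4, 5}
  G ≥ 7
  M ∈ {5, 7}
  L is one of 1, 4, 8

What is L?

Among the 8 variables, 3 fits only H (and all 8 values in {1, 2, 3, 4, 5, 6, 7, 8} must be used), so H = 3.
The 7 still-open variables draw from only 7 values {1, 2, 4, 5, 6, 7, 8}, so each is used; only K can be 2, hence K = 2.
Among the 6 still-open variables, 4 fits only L (and all 6 values in {1, 4, 5, 6, 7, 8} must be used), so L = 4.

4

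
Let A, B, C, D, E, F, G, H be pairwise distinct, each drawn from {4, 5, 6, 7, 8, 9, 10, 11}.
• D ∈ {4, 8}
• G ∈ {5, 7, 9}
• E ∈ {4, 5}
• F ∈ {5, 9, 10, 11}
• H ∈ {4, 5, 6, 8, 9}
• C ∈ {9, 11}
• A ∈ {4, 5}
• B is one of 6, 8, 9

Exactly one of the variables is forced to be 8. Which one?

D

Among the 8 variables, 7 fits only G (and all 8 values in {4, 5, 6, 7, 8, 9, 10, 11} must be used), so G = 7.
The 7 still-open variables draw from only 7 values {4, 5, 6, 8, 9, 10, 11}, so each is used; only F can be 10, hence F = 10.
The 6 still-open variables together cover exactly {4, 5, 6, 8, 9, 11} — 6 values for 6 variables — and 11 appears only in C's list, so C = 11.
A and E share exactly the 2 values {4, 5}; by pigeonhole those values go to them, so strike 4, 5 from D, H.
So 8 goes to D.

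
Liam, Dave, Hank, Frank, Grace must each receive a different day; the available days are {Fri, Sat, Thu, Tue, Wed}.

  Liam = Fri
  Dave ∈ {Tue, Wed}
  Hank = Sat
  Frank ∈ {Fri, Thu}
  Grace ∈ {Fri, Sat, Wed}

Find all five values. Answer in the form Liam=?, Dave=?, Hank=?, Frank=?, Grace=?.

Liam=Fri, Dave=Tue, Hank=Sat, Frank=Thu, Grace=Wed

Liam's domain is down to {Fri}, so Liam = Fri. So Frank, Grace can't be Fri.
Hank must be Sat (only option left). Eliminate Sat elsewhere: Grace.
Frank has just one choice, so Frank = Thu.
That leaves Grace = Wed. Eliminate Wed elsewhere: Dave.
Dave has just one choice, so Dave = Tue.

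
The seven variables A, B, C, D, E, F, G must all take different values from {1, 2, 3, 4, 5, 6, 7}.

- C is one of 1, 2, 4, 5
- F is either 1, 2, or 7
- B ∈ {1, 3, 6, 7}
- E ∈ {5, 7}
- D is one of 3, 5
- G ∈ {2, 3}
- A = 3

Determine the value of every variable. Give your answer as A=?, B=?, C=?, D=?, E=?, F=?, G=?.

A's domain is down to {3}, so A = 3. Strike 3 from B, D, G.
D must be 5 (only option left). So C, E can't be 5.
E must be 7 (only option left). So B, F can't be 7.
G has just one choice, so G = 2. Eliminate 2 elsewhere: C, F.
That leaves F = 1. Eliminate 1 elsewhere: B, C.
B must be 6 (only option left).
C must be 4 (only option left).

A=3, B=6, C=4, D=5, E=7, F=1, G=2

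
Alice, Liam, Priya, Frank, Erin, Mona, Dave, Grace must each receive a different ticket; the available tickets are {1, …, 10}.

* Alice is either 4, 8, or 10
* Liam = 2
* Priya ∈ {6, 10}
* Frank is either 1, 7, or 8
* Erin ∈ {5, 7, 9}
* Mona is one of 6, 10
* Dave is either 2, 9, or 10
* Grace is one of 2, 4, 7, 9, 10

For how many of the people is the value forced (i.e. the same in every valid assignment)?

2

Liam's domain is down to {2}, so Liam = 2. Strike 2 from Dave, Grace.
The 2 variables Priya and Mona are confined to {6, 10}, which locks those values in; drop them from Alice, Dave, Grace.
Dave must be 9 (only option left). So Erin, Grace can't be 9.
Determined: Liam=2, Dave=9. The other people each still have more than one consistent value. That makes 2.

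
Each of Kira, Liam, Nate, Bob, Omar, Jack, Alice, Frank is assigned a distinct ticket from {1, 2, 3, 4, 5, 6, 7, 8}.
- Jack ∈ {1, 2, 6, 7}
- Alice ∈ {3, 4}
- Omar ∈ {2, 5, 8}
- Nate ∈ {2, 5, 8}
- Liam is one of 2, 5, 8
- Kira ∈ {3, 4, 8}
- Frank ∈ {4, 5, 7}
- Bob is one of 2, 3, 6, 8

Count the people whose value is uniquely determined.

The 8 variables together cover exactly {1, 2, 3, 4, 5, 6, 7, 8} — 8 values for 8 variables — and 1 appears only in Jack's list, so Jack = 1.
The 7 still-open variables draw from only 7 values {2, 3, 4, 5, 6, 7, 8}, so each is used; only Bob can be 6, hence Bob = 6.
The 6 still-open variables together cover exactly {2, 3, 4, 5, 7, 8} — 6 values for 6 variables — and 7 appears only in Frank's list, so Frank = 7.
Liam, Nate, Omar share exactly the 3 values {2, 5, 8}; by pigeonhole those values go to them, so strike 2, 5, 8 from Kira.
Determined: Bob=6, Jack=1, Frank=7. The other people each still have more than one consistent value. That makes 3.

3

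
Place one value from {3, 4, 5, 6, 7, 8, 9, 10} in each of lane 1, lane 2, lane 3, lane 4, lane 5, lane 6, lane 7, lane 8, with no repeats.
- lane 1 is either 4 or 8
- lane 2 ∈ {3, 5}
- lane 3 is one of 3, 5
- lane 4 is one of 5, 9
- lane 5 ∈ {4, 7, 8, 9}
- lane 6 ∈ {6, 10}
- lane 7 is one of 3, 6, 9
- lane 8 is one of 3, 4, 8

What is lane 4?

The 8 variables together cover exactly {3, 4, 5, 6, 7, 8, 9, 10} — 8 values for 8 variables — and 7 appears only in lane 5's list, so lane 5 = 7.
The 7 still-open variables together cover exactly {3, 4, 5, 6, 8, 9, 10} — 7 values for 7 variables — and 10 appears only in lane 6's list, so lane 6 = 10.
The 6 still-open variables together cover exactly {3, 4, 5, 6, 8, 9} — 6 values for 6 variables — and 6 appears only in lane 7's list, so lane 7 = 6.
Among the 5 still-open variables, 9 fits only lane 4 (and all 5 values in {3, 4, 5, 8, 9} must be used), so lane 4 = 9.

9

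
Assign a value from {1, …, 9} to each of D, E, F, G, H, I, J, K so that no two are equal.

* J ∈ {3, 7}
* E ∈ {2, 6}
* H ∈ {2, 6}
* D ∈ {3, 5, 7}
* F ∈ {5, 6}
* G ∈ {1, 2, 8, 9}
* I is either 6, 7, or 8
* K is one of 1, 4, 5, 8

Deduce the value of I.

8

E and H between them cover only {2, 6} — a naked pair. Remove those values from F, G, I.
F's domain is down to {5}, so F = 5. Strike 5 from D, K.
D and J share exactly the 2 values {3, 7}; by pigeonhole those values go to them, so strike 3, 7 from I.
So I = 8.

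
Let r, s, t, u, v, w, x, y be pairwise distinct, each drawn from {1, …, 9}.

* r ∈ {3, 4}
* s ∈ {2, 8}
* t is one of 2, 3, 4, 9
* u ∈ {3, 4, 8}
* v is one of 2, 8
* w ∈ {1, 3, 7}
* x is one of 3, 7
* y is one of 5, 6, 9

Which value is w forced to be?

1

The 2 variables s and v are confined to {2, 8}, which locks those values in; drop them from t, u.
r and u share exactly the 2 values {3, 4}; by pigeonhole those values go to them, so strike 3, 4 from t, w, x.
t must be 9 (only option left). So y can't be 9.
x has just one choice, so x = 7. Remove 7 from w.
So w = 1.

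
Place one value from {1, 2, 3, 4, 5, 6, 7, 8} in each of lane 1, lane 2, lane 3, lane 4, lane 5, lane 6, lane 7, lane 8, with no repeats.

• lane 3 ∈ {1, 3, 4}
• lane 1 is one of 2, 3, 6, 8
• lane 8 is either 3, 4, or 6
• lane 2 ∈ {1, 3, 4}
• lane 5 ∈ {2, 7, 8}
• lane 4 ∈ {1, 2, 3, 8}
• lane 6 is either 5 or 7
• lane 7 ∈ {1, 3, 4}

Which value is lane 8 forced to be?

6

The 8 variables draw from only 8 values {1, 2, 3, 4, 5, 6, 7, 8}, so each is used; only lane 6 can be 5, hence lane 6 = 5.
Among the 7 still-open variables, 7 fits only lane 5 (and all 7 values in {1, 2, 3, 4, 6, 7, 8} must be used), so lane 5 = 7.
lane 2, lane 3, lane 7 between them cover only {1, 3, 4} — a naked triple. Remove those values from lane 1, lane 4, lane 8.
So lane 8 = 6.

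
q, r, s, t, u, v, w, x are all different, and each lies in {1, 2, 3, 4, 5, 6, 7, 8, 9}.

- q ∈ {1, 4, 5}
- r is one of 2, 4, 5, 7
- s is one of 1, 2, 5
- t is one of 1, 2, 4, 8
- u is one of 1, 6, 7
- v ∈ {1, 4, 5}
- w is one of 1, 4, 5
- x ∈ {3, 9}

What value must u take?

6

The 3 variables q, v, w are confined to {1, 4, 5}, which locks those values in; drop them from r, s, t, u.
s's domain is down to {2}, so s = 2. Strike 2 from r, t.
t has just one choice, so t = 8.
r must be 7 (only option left). Eliminate 7 elsewhere: u.
So u = 6.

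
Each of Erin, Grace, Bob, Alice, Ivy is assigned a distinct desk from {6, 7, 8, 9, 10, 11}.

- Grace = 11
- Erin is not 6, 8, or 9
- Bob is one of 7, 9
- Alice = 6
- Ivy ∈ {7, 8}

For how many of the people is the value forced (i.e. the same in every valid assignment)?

2

Grace's domain is down to {11}, so Grace = 11. Strike 11 from Erin.
That leaves Alice = 6.
Determined: Grace=11, Alice=6. The other people each still have more than one consistent value. That makes 2.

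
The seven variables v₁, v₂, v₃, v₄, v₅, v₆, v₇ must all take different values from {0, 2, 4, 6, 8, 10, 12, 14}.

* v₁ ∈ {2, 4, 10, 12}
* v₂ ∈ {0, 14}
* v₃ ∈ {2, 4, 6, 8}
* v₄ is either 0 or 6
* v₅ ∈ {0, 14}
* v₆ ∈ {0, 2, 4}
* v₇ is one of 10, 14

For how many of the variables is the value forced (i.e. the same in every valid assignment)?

v₂ and v₅ share exactly the 2 values {0, 14}; by pigeonhole those values go to them, so strike 0, 14 from v₄, v₆, v₇.
v₄ has just one choice, so v₄ = 6. So v₃ can't be 6.
v₇'s domain is down to {10}, so v₇ = 10. Strike 10 from v₁.
Determined: v₄=6, v₇=10. The other variables each still have more than one consistent value. That makes 2.

2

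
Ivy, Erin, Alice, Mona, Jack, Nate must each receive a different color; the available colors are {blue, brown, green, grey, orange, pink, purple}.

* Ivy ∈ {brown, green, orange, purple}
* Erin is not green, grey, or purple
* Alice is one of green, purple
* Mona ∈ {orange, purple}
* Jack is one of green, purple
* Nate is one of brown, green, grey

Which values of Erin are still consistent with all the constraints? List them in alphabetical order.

blue, pink

Alice and Jack share exactly the 2 values {green, purple}; by pigeonhole those values go to them, so strike green, purple from Ivy, Mona, Nate.
Mona's domain is down to {orange}, so Mona = orange. Remove orange from Ivy, Erin.
Ivy has just one choice, so Ivy = brown. Remove brown from Erin, Nate.
That leaves Nate = grey.
No further eliminations apply; Erin can still be any of blue, pink.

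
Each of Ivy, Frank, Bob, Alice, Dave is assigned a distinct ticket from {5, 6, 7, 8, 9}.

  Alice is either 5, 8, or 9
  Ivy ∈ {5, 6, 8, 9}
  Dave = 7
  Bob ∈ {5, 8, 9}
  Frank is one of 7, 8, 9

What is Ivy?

6

Dave has just one choice, so Dave = 7. Strike 7 from Frank.
Among the 4 still-open variables, 6 fits only Ivy (and all 4 values in {5, 6, 8, 9} must be used), so Ivy = 6.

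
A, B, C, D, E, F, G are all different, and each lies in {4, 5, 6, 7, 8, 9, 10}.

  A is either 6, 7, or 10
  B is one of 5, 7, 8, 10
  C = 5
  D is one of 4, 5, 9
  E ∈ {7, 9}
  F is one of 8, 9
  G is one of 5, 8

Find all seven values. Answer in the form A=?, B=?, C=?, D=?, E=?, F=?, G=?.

C has just one choice, so C = 5. Strike 5 from B, D, G.
G must be 8 (only option left). Strike 8 from B, F.
That leaves F = 9. Eliminate 9 elsewhere: D, E.
That leaves D = 4.
That leaves E = 7. Strike 7 from A, B.
B has just one choice, so B = 10. Remove 10 from A.
A must be 6 (only option left).

A=6, B=10, C=5, D=4, E=7, F=9, G=8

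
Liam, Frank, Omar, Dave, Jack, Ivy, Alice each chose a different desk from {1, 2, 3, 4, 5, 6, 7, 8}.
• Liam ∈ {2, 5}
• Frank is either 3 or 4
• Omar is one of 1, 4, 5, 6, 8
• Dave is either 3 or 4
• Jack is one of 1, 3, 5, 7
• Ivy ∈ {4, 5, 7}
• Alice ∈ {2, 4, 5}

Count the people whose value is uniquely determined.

Frank and Dave share exactly the 2 values {3, 4}; by pigeonhole those values go to them, so strike 3, 4 from Omar, Jack, Ivy, Alice.
The 2 variables Liam and Alice are confined to {2, 5}, which locks those values in; drop them from Omar, Jack, Ivy.
Ivy's domain is down to {7}, so Ivy = 7. So Jack can't be 7.
Jack's domain is down to {1}, so Jack = 1. Strike 1 from Omar.
Determined: Jack=1, Ivy=7. The other people each still have more than one consistent value. That makes 2.

2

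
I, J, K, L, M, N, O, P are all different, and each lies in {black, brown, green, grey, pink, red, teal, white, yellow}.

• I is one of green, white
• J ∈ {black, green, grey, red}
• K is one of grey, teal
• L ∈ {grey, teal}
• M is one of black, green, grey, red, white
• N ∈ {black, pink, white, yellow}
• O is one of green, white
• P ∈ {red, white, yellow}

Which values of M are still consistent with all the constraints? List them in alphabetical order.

black, red

Among the 8 variables, pink fits only N (and all 8 values in {black, green, grey, pink, red, teal, white, yellow} must be used), so N = pink.
Among the 7 still-open variables, yellow fits only P (and all 7 values in {black, green, grey, red, teal, white, yellow} must be used), so P = yellow.
I and O share exactly the 2 values {green, white}; by pigeonhole those values go to them, so strike green, white from J, M.
K and L between them cover only {grey, teal} — a naked pair. Remove those values from J, M.
No further eliminations apply; M can still be any of black, red.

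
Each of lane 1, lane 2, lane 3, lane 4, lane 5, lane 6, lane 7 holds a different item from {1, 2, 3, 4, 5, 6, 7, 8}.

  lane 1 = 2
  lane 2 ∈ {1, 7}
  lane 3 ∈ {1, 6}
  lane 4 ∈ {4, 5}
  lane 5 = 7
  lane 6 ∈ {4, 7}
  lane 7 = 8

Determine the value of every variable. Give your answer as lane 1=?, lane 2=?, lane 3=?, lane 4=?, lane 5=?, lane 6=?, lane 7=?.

lane 1 has just one choice, so lane 1 = 2.
lane 5 must be 7 (only option left). Strike 7 from lane 2, lane 6.
lane 6 has just one choice, so lane 6 = 4. Remove 4 from lane 4.
That leaves lane 7 = 8.
lane 2's domain is down to {1}, so lane 2 = 1. Remove 1 from lane 3.
That leaves lane 3 = 6.
lane 4's domain is down to {5}, so lane 4 = 5.

lane 1=2, lane 2=1, lane 3=6, lane 4=5, lane 5=7, lane 6=4, lane 7=8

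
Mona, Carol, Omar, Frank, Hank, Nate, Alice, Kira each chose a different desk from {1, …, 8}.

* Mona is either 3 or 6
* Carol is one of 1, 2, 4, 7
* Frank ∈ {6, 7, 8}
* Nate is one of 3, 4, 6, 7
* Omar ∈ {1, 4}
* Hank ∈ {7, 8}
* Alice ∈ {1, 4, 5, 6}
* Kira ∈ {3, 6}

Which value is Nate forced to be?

4

The 8 variables draw from only 8 values {1, 2, 3, 4, 5, 6, 7, 8}, so each is used; only Carol can be 2, hence Carol = 2.
The 7 still-open variables together cover exactly {1, 3, 4, 5, 6, 7, 8} — 7 values for 7 variables — and 5 appears only in Alice's list, so Alice = 5.
Among the 6 still-open variables, 1 fits only Omar (and all 6 values in {1, 3, 4, 6, 7, 8} must be used), so Omar = 1.
Among the 5 still-open variables, 4 fits only Nate (and all 5 values in {3, 4, 6, 7, 8} must be used), so Nate = 4.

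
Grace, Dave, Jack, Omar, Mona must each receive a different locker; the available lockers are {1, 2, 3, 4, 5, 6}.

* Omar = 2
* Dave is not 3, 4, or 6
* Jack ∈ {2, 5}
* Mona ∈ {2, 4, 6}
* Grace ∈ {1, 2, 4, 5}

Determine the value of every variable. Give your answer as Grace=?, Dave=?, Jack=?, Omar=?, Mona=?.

Omar's domain is down to {2}, so Omar = 2. Eliminate 2 elsewhere: Grace, Dave, Jack, Mona.
Jack must be 5 (only option left). Remove 5 from Grace, Dave.
Dave must be 1 (only option left). Remove 1 from Grace.
That leaves Grace = 4. Strike 4 from Mona.
Mona must be 6 (only option left).

Grace=4, Dave=1, Jack=5, Omar=2, Mona=6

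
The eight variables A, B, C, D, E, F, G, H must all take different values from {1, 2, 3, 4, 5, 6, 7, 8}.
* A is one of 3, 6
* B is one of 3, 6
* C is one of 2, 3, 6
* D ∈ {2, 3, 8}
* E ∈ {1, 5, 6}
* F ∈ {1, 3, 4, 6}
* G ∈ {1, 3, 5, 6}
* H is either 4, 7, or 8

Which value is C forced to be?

Among the 8 variables, 7 fits only H (and all 8 values in {1, 2, 3, 4, 5, 6, 7, 8} must be used), so H = 7.
The 7 still-open variables together cover exactly {1, 2, 3, 4, 5, 6, 8} — 7 values for 7 variables — and 4 appears only in F's list, so F = 4.
The 6 still-open variables draw from only 6 values {1, 2, 3, 5, 6, 8}, so each is used; only D can be 8, hence D = 8.
Among the 5 still-open variables, 2 fits only C (and all 5 values in {1, 2, 3, 5, 6} must be used), so C = 2.

2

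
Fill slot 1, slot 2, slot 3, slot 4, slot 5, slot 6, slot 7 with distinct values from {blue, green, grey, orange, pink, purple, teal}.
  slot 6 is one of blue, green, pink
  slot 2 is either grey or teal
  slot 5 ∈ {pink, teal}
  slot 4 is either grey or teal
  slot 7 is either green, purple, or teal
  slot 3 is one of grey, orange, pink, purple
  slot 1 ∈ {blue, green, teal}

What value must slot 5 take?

The 7 variables together cover exactly {blue, green, grey, orange, pink, purple, teal} — 7 values for 7 variables — and orange appears only in slot 3's list, so slot 3 = orange.
Among the 6 still-open variables, purple fits only slot 7 (and all 6 values in {blue, green, grey, pink, purple, teal} must be used), so slot 7 = purple.
slot 2 and slot 4 between them cover only {grey, teal} — a naked pair. Remove those values from slot 1, slot 5.
So slot 5 = pink.

pink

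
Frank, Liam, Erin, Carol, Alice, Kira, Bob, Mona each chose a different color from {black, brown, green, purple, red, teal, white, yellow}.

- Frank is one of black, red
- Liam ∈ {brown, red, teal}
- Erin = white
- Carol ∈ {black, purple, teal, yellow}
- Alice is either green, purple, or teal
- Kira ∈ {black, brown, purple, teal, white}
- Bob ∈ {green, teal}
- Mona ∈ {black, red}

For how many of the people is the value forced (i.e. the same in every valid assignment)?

2

Erin has just one choice, so Erin = white. Strike white from Kira.
The 7 still-open variables draw from only 7 values {black, brown, green, purple, red, teal, yellow}, so each is used; only Carol can be yellow, hence Carol = yellow.
The 2 variables Frank and Mona are confined to {black, red}, which locks those values in; drop them from Liam, Kira.
Determined: Erin=white, Carol=yellow. The other people each still have more than one consistent value. That makes 2.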